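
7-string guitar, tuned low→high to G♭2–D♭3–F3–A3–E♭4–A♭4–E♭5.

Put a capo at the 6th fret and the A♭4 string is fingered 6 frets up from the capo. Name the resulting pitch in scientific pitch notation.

The capo raises the open A♭4 by 6 semitones to D5; fretting 6 more gives A♭4 + 6 + 6 = A♭4 + 12 semitones = A♭5.
(Also written G♯.)

A♭5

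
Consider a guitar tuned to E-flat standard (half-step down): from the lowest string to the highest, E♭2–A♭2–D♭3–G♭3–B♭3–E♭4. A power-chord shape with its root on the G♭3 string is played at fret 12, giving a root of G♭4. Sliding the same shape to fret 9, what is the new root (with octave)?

E♭4

Moving from fret 12 to fret 9 shifts the root by -3 semitones.
G♭4 down 3 semitones is E♭4.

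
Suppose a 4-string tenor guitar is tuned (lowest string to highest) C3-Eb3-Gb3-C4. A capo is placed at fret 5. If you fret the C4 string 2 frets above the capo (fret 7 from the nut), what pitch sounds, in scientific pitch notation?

The capo raises the open C4 by 5 semitones to F4; fretting 2 more gives C4 + 5 + 2 = C4 + 7 semitones = G4.

G4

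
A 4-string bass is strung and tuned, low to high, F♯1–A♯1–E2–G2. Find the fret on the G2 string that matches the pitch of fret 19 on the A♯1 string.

A♯1 at fret 19 is A♯1 + 19 semitones = F3.
The open G2 string is 9 semitones above the open A♯1, so the same pitch on the G2 string lies at fret 19 − 9 = 10.

10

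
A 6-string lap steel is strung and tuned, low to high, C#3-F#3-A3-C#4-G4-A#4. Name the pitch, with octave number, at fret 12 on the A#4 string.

A#5

The open A#4 string plus 12 semitones: A#–B–C–C#–…–G#–A–A#.
The walk passes from B into C once, so the octave number goes from 4 to 5.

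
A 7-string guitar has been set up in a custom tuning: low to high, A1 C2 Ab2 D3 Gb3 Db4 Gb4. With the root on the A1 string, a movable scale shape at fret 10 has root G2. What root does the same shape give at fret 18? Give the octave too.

Eb3

Moving from fret 10 to fret 18 shifts the root by 8 semitones.
G2 up 8 semitones is Eb3.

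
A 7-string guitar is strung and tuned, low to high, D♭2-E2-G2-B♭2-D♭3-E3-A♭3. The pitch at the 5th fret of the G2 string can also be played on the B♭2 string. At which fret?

G2 at fret 5 is G2 + 5 semitones = C3.
The open B♭2 string is 3 semitones above the open G2, so the same pitch on the B♭2 string lies at fret 5 − 3 = 2.

2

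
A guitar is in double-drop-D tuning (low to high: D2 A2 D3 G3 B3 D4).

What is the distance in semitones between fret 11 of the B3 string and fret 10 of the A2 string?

15 semitones

B3 at fret 11 → A♯4 (MIDI 70); A2 at fret 10 → G3 (MIDI 55).
70 − 55 = 15, so the two pitches are 15 semitones apart, with A♯4 the higher.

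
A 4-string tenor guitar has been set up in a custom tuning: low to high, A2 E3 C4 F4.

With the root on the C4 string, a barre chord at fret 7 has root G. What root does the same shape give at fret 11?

B

Moving from fret 7 to fret 11 shifts the root by 4 semitones.
G up 4 semitones is B.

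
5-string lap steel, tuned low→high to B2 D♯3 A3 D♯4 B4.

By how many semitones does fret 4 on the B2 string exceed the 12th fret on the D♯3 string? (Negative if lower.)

B2 at fret 4 → D♯3 (MIDI 51); D♯3 at fret 12 → D♯4 (MIDI 63).
51 − 63 = -12, so the two pitches are 12 semitones apart.

-12 semitones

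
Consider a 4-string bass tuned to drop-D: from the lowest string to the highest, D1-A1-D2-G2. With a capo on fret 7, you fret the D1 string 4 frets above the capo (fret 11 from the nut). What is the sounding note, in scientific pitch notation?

The capo raises the open D1 by 7 semitones to A1; fretting 4 more gives D1 + 7 + 4 = D1 + 11 semitones = C#2.

C#2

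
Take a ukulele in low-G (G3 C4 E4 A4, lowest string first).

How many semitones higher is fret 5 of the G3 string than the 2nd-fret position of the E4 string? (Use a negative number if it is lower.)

-6 semitones

G3 at fret 5 → C4 (MIDI 60); E4 at fret 2 → F♯4 (MIDI 66).
60 − 66 = -6, so the two pitches are 6 semitones apart.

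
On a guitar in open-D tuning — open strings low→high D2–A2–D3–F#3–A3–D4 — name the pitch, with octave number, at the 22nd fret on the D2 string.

The open D2 string plus 22 semitones: D–D#–E–F–…–A#–B–C.
The walk passes from B into C 2 times, so the octave number goes from 2 to 4.

C4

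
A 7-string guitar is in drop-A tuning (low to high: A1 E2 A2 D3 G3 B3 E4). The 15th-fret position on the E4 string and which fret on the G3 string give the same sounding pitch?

E4 at fret 15 is E4 + 15 semitones = G5.
The open G3 string is 9 semitones below the open E4, so the same pitch on the G3 string lies at fret 15 + 9 = 24.

24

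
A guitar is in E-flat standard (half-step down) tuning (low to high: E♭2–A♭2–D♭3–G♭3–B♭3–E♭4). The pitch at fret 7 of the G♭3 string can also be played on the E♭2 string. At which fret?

22

G♭3 at fret 7 is G♭3 + 7 semitones = D♭4.
The open E♭2 string is 15 semitones below the open G♭3, so the same pitch on the E♭2 string lies at fret 7 + 15 = 22.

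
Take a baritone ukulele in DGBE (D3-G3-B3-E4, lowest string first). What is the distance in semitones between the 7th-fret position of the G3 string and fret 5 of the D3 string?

7 semitones

G3 at fret 7 → D4 (MIDI 62); D3 at fret 5 → G3 (MIDI 55).
62 − 55 = 7, so the two pitches are 7 semitones apart, with D4 the higher.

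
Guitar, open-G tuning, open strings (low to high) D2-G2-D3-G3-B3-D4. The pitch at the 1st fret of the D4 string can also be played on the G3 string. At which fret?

8

D4 at fret 1 is D4 + 1 semitone = D#4.
The open G3 string is 7 semitones below the open D4, so the same pitch on the G3 string lies at fret 1 + 7 = 8.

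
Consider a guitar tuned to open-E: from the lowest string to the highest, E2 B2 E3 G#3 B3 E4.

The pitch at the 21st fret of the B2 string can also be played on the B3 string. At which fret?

Fret 21 on B2 is MIDI 47 + 21 = 68 (G#4). On the B3 string (open MIDI 59), that pitch is 68 − 59 = fret 9.

9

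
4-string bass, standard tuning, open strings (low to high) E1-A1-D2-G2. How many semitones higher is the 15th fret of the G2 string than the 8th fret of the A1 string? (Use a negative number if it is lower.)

G2 at fret 15 → A#3 (MIDI 58); A1 at fret 8 → F2 (MIDI 41).
58 − 41 = 17, so the two pitches are 17 semitones apart.

17 semitones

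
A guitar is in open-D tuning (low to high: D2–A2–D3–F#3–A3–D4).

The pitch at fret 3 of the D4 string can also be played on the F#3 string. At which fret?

D4 at fret 3 is D4 + 3 semitones = F4.
The open F#3 string is 8 semitones below the open D4, so the same pitch on the F#3 string lies at fret 3 + 8 = 11.

11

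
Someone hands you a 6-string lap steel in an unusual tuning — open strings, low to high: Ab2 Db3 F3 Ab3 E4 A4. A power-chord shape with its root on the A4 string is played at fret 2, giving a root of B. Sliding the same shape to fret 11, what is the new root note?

Ab

Moving from fret 2 to fret 11 shifts the root by 9 semitones.
B up 9 semitones is Ab.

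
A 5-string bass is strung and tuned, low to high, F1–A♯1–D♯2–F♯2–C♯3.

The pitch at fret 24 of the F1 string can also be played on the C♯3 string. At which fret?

4

F1 at fret 24 is F1 + 24 semitones = F3.
The open C♯3 string is 20 semitones above the open F1, so the same pitch on the C♯3 string lies at fret 24 − 20 = 4.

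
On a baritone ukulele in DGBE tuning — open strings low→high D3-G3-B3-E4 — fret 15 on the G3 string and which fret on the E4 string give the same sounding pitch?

6

Fret 15 on G3 is MIDI 55 + 15 = 70 (A#4). On the E4 string (open MIDI 64), that pitch is 70 − 64 = fret 6.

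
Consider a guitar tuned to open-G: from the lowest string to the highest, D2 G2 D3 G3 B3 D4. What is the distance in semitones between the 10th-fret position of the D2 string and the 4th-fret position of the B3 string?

D2 at fret 10 → C3 (MIDI 48); B3 at fret 4 → D#4 (MIDI 63).
48 − 63 = -15, so the two pitches are 15 semitones apart, with D#4 the higher.

15 semitones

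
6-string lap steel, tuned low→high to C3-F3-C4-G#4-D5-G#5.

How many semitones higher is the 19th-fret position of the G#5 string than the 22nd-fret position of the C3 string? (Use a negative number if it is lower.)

G#5 at fret 19 → D#7 (MIDI 99); C3 at fret 22 → A#4 (MIDI 70).
99 − 70 = 29, so the two pitches are 29 semitones apart.

29 semitones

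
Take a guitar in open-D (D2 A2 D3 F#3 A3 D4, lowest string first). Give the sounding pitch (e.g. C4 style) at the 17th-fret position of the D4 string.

The open D4 string plus 17 semitones: D–D#–E–F–…–F–F#–G.
The walk passes from B into C once, so the octave number goes from 4 to 5.

G5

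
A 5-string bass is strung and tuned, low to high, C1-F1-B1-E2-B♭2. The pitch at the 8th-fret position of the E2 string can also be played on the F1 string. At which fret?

19

E2 at fret 8 is E2 + 8 semitones = C3.
The open F1 string is 11 semitones below the open E2, so the same pitch on the F1 string lies at fret 8 + 11 = 19.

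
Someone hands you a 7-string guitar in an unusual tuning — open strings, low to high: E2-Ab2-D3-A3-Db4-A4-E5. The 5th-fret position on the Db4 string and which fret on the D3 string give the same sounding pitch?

16

Db4 at fret 5 is Db4 + 5 semitones = Gb4.
The open D3 string is 11 semitones below the open Db4, so the same pitch on the D3 string lies at fret 5 + 11 = 16.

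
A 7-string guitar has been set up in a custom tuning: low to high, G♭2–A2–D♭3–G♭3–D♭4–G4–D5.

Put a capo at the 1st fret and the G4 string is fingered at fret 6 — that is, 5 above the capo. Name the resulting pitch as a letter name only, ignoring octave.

The capo raises the open G4 by 1 semitone to A♭4; fretting 5 more gives G4 + 1 + 5 = G4 + 6 semitones, landing on D♭.

D♭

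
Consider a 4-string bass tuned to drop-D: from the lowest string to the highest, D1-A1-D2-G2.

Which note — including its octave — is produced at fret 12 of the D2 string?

D3

Each fret is one semitone, so D2 + 12 = D3.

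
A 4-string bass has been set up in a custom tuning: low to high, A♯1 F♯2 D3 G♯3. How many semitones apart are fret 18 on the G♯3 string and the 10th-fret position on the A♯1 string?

30 semitones

G♯3 at fret 18 → D5 (MIDI 74); A♯1 at fret 10 → G♯2 (MIDI 44).
74 − 44 = 30, so the two pitches are 30 semitones apart, with D5 the higher.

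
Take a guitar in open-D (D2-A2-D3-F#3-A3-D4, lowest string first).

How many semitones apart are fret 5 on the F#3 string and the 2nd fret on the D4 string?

F#3 at fret 5 → B3 (MIDI 59); D4 at fret 2 → E4 (MIDI 64).
59 − 64 = -5, so the two pitches are 5 semitones apart, with E4 the higher.

5 semitones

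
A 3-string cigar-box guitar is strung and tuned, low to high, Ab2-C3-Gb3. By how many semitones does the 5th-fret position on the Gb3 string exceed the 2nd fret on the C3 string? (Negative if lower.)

9 semitones

Gb3 at fret 5 → B3 (MIDI 59); C3 at fret 2 → D3 (MIDI 50).
59 − 50 = 9, so the two pitches are 9 semitones apart.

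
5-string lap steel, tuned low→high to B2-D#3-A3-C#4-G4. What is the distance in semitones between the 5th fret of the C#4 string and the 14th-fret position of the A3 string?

C#4 at fret 5 → F#4 (MIDI 66); A3 at fret 14 → B4 (MIDI 71).
66 − 71 = -5, so the two pitches are 5 semitones apart, with B4 the higher.

5 semitones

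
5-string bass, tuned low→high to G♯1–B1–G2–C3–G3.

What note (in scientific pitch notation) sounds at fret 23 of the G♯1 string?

Each fret is one semitone, so G♯1 + 23 = G3.

G3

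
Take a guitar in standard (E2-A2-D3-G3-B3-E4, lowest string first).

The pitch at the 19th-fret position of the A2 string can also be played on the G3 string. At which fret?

Fret 19 on A2 is MIDI 45 + 19 = 64 (E4). On the G3 string (open MIDI 55), that pitch is 64 − 55 = fret 9.

9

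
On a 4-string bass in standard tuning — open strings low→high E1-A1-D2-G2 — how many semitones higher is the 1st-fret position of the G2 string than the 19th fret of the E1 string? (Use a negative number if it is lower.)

-3 semitones

G2 at fret 1 → G♯2 (MIDI 44); E1 at fret 19 → B2 (MIDI 47).
44 − 47 = -3, so the two pitches are 3 semitones apart.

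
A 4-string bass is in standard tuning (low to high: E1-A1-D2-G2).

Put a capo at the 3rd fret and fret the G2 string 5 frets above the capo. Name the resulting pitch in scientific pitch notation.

The capo raises the open G2 by 3 semitones to A♯2; fretting 5 more gives G2 + 3 + 5 = G2 + 8 semitones = D♯3.
(Also written E♭.)

D♯3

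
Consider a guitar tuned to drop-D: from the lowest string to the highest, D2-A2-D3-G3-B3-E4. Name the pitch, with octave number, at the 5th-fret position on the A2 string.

The open A2 string plus 5 semitones: A–A#–B–C–C#–D.
The walk passes from B into C once, so the octave number goes from 2 to 3.

D3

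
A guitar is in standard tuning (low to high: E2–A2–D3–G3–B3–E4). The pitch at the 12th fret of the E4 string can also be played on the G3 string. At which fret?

21

E4 at fret 12 is E4 + 12 semitones = E5.
The open G3 string is 9 semitones below the open E4, so the same pitch on the G3 string lies at fret 12 + 9 = 21.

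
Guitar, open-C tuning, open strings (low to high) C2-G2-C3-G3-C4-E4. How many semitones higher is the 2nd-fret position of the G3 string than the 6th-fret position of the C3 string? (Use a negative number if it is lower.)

3 semitones

G3 at fret 2 → A3 (MIDI 57); C3 at fret 6 → F♯3 (MIDI 54).
57 − 54 = 3, so the two pitches are 3 semitones apart.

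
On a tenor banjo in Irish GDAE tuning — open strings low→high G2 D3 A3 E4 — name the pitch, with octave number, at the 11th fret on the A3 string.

G#4

A3 is MIDI 57. Adding 11 gives 68, which is G#4.
(Equivalently spelled Ab4.)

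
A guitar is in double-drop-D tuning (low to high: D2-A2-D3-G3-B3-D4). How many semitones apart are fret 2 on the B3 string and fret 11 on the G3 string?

5 semitones

B3 at fret 2 → C♯4 (MIDI 61); G3 at fret 11 → F♯4 (MIDI 66).
61 − 66 = -5, so the two pitches are 5 semitones apart, with F♯4 the higher.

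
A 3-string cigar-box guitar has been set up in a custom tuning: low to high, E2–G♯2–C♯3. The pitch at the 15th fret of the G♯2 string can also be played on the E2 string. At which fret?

Fret 15 on G♯2 is MIDI 44 + 15 = 59 (B3). On the E2 string (open MIDI 40), that pitch is 59 − 40 = fret 19.

19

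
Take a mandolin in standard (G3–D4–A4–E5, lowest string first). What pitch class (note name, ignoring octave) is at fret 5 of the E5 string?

A

E5 is MIDI 76. Adding 5 gives 81; 81 mod 12 = 9, i.e. A.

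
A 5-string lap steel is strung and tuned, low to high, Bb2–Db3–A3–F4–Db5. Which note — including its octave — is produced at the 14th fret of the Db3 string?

Eb4

Db3 is MIDI 49. Adding 14 gives 63, which is Eb4.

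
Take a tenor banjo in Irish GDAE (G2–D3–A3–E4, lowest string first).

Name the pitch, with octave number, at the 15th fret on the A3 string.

C5

The open A3 string plus 15 semitones: A–A#–B–C–…–A#–B–C.
The walk passes from B into C 2 times, so the octave number goes from 3 to 5.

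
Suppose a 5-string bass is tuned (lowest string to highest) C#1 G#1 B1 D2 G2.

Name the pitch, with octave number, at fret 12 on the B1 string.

B1 is MIDI 35. Adding 12 gives 47, which is B2.

B2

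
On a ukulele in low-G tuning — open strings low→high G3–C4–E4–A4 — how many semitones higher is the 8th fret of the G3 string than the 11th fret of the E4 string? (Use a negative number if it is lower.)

G3 at fret 8 → D♯4 (MIDI 63); E4 at fret 11 → D♯5 (MIDI 75).
63 − 75 = -12, so the two pitches are 12 semitones apart.

-12 semitones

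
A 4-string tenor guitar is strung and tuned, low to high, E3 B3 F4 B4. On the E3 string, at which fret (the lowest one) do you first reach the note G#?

From E3, count semitones up the chromatic scale until reaching G#: E–F–F#–G–G# — 4 steps.

4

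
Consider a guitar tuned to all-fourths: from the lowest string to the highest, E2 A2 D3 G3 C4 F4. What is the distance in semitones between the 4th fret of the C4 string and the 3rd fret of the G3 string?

C4 at fret 4 → E4 (MIDI 64); G3 at fret 3 → A#3 (MIDI 58).
64 − 58 = 6, so the two pitches are 6 semitones apart, with E4 the higher.

6 semitones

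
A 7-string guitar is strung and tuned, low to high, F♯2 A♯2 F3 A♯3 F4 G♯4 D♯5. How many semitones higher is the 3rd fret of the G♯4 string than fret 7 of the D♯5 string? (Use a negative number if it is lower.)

G♯4 at fret 3 → B4 (MIDI 71); D♯5 at fret 7 → A♯5 (MIDI 82).
71 − 82 = -11, so the two pitches are 11 semitones apart.

-11 semitones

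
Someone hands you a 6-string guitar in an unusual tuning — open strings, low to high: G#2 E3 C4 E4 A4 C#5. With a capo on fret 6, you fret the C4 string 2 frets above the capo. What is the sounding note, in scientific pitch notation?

G#4

The capo raises the open C4 by 6 semitones to F#4; fretting 2 more gives C4 + 6 + 2 = C4 + 8 semitones = G#4.
(Also written Ab.)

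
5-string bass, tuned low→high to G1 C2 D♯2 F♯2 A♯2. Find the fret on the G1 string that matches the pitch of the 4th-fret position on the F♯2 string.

Fret 4 on F♯2 is MIDI 42 + 4 = 46 (A♯2). On the G1 string (open MIDI 31), that pitch is 46 − 31 = fret 15.

15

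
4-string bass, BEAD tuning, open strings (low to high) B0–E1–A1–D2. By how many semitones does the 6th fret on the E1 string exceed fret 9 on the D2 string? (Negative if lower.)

E1 at fret 6 → A#1 (MIDI 34); D2 at fret 9 → B2 (MIDI 47).
34 − 47 = -13, so the two pitches are 13 semitones apart.

-13 semitones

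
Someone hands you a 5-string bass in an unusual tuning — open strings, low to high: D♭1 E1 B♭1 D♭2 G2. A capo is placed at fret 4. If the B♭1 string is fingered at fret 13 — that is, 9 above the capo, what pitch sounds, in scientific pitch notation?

B2

The capo raises the open B♭1 by 4 semitones to D2; fretting 9 more gives B♭1 + 4 + 9 = B♭1 + 13 semitones = B2.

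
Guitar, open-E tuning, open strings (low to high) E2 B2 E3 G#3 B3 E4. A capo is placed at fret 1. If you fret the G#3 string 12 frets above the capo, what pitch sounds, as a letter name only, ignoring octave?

The capo raises the open G#3 by 1 semitone to A3; fretting 12 more gives G#3 + 1 + 12 = G#3 + 13 semitones, landing on A.

A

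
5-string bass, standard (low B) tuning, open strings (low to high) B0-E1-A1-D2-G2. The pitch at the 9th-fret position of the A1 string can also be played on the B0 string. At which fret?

19

Fret 9 on A1 is MIDI 33 + 9 = 42 (F#2). On the B0 string (open MIDI 23), that pitch is 42 − 23 = fret 19.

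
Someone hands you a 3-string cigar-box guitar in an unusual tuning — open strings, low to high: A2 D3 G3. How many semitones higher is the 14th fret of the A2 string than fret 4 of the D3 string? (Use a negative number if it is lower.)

A2 at fret 14 → B3 (MIDI 59); D3 at fret 4 → F#3 (MIDI 54).
59 − 54 = 5, so the two pitches are 5 semitones apart.

5 semitones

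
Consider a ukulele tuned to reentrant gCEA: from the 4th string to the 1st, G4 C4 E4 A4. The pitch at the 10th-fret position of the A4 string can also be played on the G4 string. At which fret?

Fret 10 on A4 is MIDI 69 + 10 = 79 (G5). On the G4 string (open MIDI 67), that pitch is 79 − 67 = fret 12.

12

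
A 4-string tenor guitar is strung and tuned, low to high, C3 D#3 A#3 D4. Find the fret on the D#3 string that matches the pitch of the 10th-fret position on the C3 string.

7

Fret 10 on C3 is MIDI 48 + 10 = 58 (A#3). On the D#3 string (open MIDI 51), that pitch is 58 − 51 = fret 7.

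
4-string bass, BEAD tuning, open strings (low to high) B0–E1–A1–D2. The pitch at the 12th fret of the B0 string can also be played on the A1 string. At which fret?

2

Fret 12 on B0 is MIDI 23 + 12 = 35 (B1). On the A1 string (open MIDI 33), that pitch is 35 − 33 = fret 2.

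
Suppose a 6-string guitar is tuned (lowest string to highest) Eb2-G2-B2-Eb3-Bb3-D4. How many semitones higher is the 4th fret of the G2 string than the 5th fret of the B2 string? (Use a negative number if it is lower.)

G2 at fret 4 → B2 (MIDI 47); B2 at fret 5 → E3 (MIDI 52).
47 − 52 = -5, so the two pitches are 5 semitones apart.

-5 semitones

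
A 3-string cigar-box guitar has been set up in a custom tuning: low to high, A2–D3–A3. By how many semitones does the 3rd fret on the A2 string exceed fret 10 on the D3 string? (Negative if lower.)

A2 at fret 3 → C3 (MIDI 48); D3 at fret 10 → C4 (MIDI 60).
48 − 60 = -12, so the two pitches are 12 semitones apart.

-12 semitones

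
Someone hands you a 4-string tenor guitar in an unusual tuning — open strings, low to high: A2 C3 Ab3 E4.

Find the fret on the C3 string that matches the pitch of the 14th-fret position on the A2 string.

A2 at fret 14 is A2 + 14 semitones = B3.
The open C3 string is 3 semitones above the open A2, so the same pitch on the C3 string lies at fret 14 − 3 = 11.

11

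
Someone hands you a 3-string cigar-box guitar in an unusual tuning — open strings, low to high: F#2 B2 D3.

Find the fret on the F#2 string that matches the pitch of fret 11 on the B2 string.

16

Fret 11 on B2 is MIDI 47 + 11 = 58 (A#3). On the F#2 string (open MIDI 42), that pitch is 58 − 42 = fret 16.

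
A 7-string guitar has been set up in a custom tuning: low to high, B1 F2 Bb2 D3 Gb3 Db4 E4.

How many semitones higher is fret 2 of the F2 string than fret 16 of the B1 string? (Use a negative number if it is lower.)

F2 at fret 2 → G2 (MIDI 43); B1 at fret 16 → Eb3 (MIDI 51).
43 − 51 = -8, so the two pitches are 8 semitones apart.

-8 semitones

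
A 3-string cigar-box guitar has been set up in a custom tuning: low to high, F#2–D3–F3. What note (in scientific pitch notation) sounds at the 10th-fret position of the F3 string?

D#4

Each fret is one semitone, so F3 + 10 = D#4.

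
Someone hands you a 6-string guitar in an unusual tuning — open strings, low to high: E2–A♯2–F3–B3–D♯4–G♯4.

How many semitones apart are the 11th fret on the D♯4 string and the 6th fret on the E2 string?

D♯4 at fret 11 → D5 (MIDI 74); E2 at fret 6 → A♯2 (MIDI 46).
74 − 46 = 28, so the two pitches are 28 semitones apart, with D5 the higher.

28 semitones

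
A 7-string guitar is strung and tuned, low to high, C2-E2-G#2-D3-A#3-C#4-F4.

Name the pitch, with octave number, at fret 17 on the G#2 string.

C#4

Each fret is one semitone, so G#2 + 17 = C#4.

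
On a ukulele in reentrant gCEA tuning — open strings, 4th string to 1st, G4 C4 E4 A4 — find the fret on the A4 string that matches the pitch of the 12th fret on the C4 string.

3

C4 at fret 12 is C4 + 12 semitones = C5.
The open A4 string is 9 semitones above the open C4, so the same pitch on the A4 string lies at fret 12 − 9 = 3.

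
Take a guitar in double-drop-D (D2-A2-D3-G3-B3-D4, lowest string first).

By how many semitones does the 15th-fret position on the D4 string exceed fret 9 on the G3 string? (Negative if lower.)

13 semitones

D4 at fret 15 → F5 (MIDI 77); G3 at fret 9 → E4 (MIDI 64).
77 − 64 = 13, so the two pitches are 13 semitones apart.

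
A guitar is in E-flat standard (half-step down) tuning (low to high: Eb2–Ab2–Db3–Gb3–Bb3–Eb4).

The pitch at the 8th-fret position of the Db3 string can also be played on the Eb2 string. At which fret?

Fret 8 on Db3 is MIDI 49 + 8 = 57 (A3). On the Eb2 string (open MIDI 39), that pitch is 57 − 39 = fret 18.

18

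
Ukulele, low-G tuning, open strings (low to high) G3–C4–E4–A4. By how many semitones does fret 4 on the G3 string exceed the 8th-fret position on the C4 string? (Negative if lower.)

-9 semitones

G3 at fret 4 → B3 (MIDI 59); C4 at fret 8 → G♯4 (MIDI 68).
59 − 68 = -9, so the two pitches are 9 semitones apart.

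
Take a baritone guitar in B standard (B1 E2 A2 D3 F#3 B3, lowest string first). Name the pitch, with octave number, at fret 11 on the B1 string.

B1 is MIDI 35. Adding 11 gives 46, which is A#2.

A#2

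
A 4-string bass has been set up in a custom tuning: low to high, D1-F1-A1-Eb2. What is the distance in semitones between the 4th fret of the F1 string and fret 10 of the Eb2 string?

16 semitones

F1 at fret 4 → A1 (MIDI 33); Eb2 at fret 10 → Db3 (MIDI 49).
33 − 49 = -16, so the two pitches are 16 semitones apart, with Db3 the higher.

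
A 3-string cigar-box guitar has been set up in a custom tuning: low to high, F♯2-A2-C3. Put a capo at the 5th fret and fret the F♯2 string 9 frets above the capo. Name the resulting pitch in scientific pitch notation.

G♯3

The capo raises the open F♯2 by 5 semitones to B2; fretting 9 more gives F♯2 + 5 + 9 = F♯2 + 14 semitones = G♯3.
(Also written A♭.)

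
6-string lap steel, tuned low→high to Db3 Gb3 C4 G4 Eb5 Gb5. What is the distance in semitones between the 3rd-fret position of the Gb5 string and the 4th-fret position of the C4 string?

17 semitones

Gb5 at fret 3 → A5 (MIDI 81); C4 at fret 4 → E4 (MIDI 64).
81 − 64 = 17, so the two pitches are 17 semitones apart, with A5 the higher.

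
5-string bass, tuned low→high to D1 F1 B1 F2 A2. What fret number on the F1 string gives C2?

7

C2 is 7 semitones above the open F1 (F–F#–G–G#–A–A#–B–C), so it sits at fret 7.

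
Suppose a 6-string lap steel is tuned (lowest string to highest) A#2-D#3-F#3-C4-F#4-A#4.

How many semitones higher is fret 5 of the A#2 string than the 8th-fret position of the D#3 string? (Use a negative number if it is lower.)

-8 semitones

A#2 at fret 5 → D#3 (MIDI 51); D#3 at fret 8 → B3 (MIDI 59).
51 − 59 = -8, so the two pitches are 8 semitones apart.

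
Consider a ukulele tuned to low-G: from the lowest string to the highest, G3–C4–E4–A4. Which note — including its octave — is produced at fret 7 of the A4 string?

The open A4 string plus 7 semitones: A–A#–B–C–C#–D–D#–E.
The walk passes from B into C once, so the octave number goes from 4 to 5.

E5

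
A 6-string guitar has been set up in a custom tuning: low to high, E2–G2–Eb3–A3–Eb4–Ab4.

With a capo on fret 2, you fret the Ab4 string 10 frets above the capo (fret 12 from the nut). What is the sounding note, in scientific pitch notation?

Ab5

The capo raises the open Ab4 by 2 semitones to Bb4; fretting 10 more gives Ab4 + 2 + 10 = Ab4 + 12 semitones = Ab5.
(Also written G#.)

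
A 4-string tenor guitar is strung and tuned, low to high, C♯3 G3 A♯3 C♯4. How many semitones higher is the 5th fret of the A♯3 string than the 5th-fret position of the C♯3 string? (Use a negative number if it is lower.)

9 semitones

A♯3 at fret 5 → D♯4 (MIDI 63); C♯3 at fret 5 → F♯3 (MIDI 54).
63 − 54 = 9, so the two pitches are 9 semitones apart.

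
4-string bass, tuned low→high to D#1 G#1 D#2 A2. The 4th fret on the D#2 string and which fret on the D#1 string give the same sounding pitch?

16

Fret 4 on D#2 is MIDI 39 + 4 = 43 (G2). On the D#1 string (open MIDI 27), that pitch is 43 − 27 = fret 16.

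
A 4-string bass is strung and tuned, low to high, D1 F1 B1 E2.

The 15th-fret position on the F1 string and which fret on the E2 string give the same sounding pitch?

Fret 15 on F1 is MIDI 29 + 15 = 44 (G#2). On the E2 string (open MIDI 40), that pitch is 44 − 40 = fret 4.

4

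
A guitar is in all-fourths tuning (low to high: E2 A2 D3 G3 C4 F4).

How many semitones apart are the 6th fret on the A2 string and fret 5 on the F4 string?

A2 at fret 6 → D♯3 (MIDI 51); F4 at fret 5 → A♯4 (MIDI 70).
51 − 70 = -19, so the two pitches are 19 semitones apart, with A♯4 the higher.

19 semitones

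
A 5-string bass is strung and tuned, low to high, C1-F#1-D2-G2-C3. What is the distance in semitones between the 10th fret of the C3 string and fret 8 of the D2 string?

12 semitones

C3 at fret 10 → A#3 (MIDI 58); D2 at fret 8 → A#2 (MIDI 46).
58 − 46 = 12, so the two pitches are 12 semitones apart, with A#3 the higher.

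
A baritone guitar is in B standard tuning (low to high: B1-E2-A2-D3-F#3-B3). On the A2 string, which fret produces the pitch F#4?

21

F#4 is 21 semitones above the open A2 (A–A#–B–C–…–E–F–F#), so it sits at fret 21.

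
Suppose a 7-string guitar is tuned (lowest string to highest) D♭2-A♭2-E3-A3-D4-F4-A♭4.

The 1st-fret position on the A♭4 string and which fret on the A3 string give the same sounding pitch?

Fret 1 on A♭4 is MIDI 68 + 1 = 69 (A4). On the A3 string (open MIDI 57), that pitch is 69 − 57 = fret 12.

12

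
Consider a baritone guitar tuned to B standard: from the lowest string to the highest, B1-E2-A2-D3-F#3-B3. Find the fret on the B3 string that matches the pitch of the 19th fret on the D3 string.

10

D3 at fret 19 is D3 + 19 semitones = A4.
The open B3 string is 9 semitones above the open D3, so the same pitch on the B3 string lies at fret 19 − 9 = 10.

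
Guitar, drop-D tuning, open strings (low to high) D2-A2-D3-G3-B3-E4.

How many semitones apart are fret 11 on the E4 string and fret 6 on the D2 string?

31 semitones

E4 at fret 11 → D♯5 (MIDI 75); D2 at fret 6 → G♯2 (MIDI 44).
75 − 44 = 31, so the two pitches are 31 semitones apart, with D♯5 the higher.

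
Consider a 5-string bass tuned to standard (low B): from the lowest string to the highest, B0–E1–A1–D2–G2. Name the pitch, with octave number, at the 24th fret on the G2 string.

G4

G2 is MIDI 43. Adding 24 gives 67, which is G4.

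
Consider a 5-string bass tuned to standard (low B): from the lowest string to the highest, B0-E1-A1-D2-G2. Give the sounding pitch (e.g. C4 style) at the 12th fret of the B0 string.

B1

B0 is MIDI 23. Adding 12 gives 35, which is B1.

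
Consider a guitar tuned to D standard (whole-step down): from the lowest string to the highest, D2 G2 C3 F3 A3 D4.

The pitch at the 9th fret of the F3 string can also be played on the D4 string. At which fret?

0

Fret 9 on F3 is MIDI 53 + 9 = 62 (D4). On the D4 string (open MIDI 62), that pitch is 62 − 62 = fret 0.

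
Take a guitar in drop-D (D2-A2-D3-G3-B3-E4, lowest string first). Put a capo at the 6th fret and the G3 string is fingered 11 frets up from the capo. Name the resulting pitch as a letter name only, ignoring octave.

The capo raises the open G3 by 6 semitones to C#4; fretting 11 more gives G3 + 6 + 11 = G3 + 17 semitones, landing on C.

C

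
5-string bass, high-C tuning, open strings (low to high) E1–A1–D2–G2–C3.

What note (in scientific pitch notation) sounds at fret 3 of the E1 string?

E1 is MIDI 28. Adding 3 gives 31, which is G1.

G1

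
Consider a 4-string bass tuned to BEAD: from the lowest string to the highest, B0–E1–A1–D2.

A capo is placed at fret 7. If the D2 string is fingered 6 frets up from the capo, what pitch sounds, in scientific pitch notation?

D♯3

The capo raises the open D2 by 7 semitones to A2; fretting 6 more gives D2 + 7 + 6 = D2 + 13 semitones = D♯3.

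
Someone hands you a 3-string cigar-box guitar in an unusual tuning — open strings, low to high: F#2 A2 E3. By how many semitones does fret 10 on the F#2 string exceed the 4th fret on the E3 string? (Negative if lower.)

F#2 at fret 10 → E3 (MIDI 52); E3 at fret 4 → G#3 (MIDI 56).
52 − 56 = -4, so the two pitches are 4 semitones apart.

-4 semitones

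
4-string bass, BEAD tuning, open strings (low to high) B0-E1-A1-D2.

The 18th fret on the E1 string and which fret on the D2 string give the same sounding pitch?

8

Fret 18 on E1 is MIDI 28 + 18 = 46 (A♯2). On the D2 string (open MIDI 38), that pitch is 46 − 38 = fret 8.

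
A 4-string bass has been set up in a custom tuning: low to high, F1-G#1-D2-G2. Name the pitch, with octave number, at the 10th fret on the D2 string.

The open D2 string plus 10 semitones: D–D#–E–F–…–A#–B–C.
The walk passes from B into C once, so the octave number goes from 2 to 3.

C3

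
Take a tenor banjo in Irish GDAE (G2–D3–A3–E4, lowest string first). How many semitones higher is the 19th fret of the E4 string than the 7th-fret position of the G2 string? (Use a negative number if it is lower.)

33 semitones

E4 at fret 19 → B5 (MIDI 83); G2 at fret 7 → D3 (MIDI 50).
83 − 50 = 33, so the two pitches are 33 semitones apart.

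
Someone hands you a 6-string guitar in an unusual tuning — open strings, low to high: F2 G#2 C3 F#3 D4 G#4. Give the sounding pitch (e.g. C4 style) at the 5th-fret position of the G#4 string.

The open G#4 string plus 5 semitones: G#–A–A#–B–C–C#.
The walk passes from B into C once, so the octave number goes from 4 to 5.
(Equivalently spelled Db5.)

C#5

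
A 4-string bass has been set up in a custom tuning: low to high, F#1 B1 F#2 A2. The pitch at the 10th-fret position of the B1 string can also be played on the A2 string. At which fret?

B1 at fret 10 is B1 + 10 semitones = A2.
The open A2 string is 10 semitones above the open B1, so the same pitch on the A2 string lies at fret 10 − 10 = 0.

0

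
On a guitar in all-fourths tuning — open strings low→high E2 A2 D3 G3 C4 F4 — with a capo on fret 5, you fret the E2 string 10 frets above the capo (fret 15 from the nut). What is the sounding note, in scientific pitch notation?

G3

The capo raises the open E2 by 5 semitones to A2; fretting 10 more gives E2 + 5 + 10 = E2 + 15 semitones = G3.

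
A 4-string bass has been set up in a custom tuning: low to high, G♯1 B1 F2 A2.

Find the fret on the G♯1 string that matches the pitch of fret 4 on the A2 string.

Fret 4 on A2 is MIDI 45 + 4 = 49 (C♯3). On the G♯1 string (open MIDI 32), that pitch is 49 − 32 = fret 17.

17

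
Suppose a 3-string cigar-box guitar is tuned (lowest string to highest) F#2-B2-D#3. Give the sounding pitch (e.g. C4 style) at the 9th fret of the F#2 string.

D#3

The open F#2 string plus 9 semitones: F#–G–G#–A–A#–B–C–C#–D–D#.
The walk passes from B into C once, so the octave number goes from 2 to 3.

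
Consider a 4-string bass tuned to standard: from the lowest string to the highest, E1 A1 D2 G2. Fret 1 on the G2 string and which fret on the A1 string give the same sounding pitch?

Fret 1 on G2 is MIDI 43 + 1 = 44 (G#2). On the A1 string (open MIDI 33), that pitch is 44 − 33 = fret 11.

11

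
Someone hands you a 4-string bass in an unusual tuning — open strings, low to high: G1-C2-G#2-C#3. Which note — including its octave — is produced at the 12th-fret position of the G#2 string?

G#2 is MIDI 44. Adding 12 gives 56, which is G#3.
(Equivalently spelled Ab3.)

G#3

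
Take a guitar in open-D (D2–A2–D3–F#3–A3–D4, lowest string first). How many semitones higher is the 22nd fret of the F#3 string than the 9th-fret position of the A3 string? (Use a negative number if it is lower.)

F#3 at fret 22 → E5 (MIDI 76); A3 at fret 9 → F#4 (MIDI 66).
76 − 66 = 10, so the two pitches are 10 semitones apart.

10 semitones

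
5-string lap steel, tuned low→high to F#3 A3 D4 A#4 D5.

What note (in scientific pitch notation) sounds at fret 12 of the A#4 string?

A#4 is MIDI 70. Adding 12 gives 82, which is A#5.

A#5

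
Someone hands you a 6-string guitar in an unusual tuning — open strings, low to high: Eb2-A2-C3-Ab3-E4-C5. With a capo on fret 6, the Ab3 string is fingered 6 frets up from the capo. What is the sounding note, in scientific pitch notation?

Ab4

The capo raises the open Ab3 by 6 semitones to D4; fretting 6 more gives Ab3 + 6 + 6 = Ab3 + 12 semitones = Ab4.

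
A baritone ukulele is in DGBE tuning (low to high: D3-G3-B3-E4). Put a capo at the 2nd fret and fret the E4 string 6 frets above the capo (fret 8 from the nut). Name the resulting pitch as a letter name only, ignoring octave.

The capo raises the open E4 by 2 semitones to F♯4; fretting 6 more gives E4 + 2 + 6 = E4 + 8 semitones, landing on C.

C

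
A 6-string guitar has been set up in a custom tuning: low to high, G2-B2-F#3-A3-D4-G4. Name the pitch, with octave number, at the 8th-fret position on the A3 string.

The open A3 string plus 8 semitones: A–A#–B–C–C#–D–D#–E–F.
The walk passes from B into C once, so the octave number goes from 3 to 4.

F4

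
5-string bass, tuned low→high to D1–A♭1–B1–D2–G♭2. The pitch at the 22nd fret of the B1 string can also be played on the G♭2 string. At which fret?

Fret 22 on B1 is MIDI 35 + 22 = 57 (A3). On the G♭2 string (open MIDI 42), that pitch is 57 − 42 = fret 15.

15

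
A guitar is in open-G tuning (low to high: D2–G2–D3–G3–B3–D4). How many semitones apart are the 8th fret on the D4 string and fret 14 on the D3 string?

D4 at fret 8 → A#4 (MIDI 70); D3 at fret 14 → E4 (MIDI 64).
70 − 64 = 6, so the two pitches are 6 semitones apart, with A#4 the higher.

6 semitones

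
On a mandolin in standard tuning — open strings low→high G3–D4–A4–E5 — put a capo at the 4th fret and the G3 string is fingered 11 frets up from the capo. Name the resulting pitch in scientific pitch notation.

The capo raises the open G3 by 4 semitones to B3; fretting 11 more gives G3 + 4 + 11 = G3 + 15 semitones = A♯4.
(Also written B♭.)

A♯4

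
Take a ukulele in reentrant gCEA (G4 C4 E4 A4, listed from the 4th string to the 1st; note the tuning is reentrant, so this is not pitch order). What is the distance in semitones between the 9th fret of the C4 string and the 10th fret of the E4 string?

C4 at fret 9 → A4 (MIDI 69); E4 at fret 10 → D5 (MIDI 74).
69 − 74 = -5, so the two pitches are 5 semitones apart, with D5 the higher.

5 semitones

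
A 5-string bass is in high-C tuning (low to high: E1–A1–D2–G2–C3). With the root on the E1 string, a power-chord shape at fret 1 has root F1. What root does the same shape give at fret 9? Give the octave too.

C#2

Moving from fret 1 to fret 9 shifts the root by 8 semitones.
F1 up 8 semitones is C#2.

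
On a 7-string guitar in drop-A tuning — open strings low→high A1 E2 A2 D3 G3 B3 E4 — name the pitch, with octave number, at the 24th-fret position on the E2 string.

E4

Each fret is one semitone, so E2 + 24 = E4.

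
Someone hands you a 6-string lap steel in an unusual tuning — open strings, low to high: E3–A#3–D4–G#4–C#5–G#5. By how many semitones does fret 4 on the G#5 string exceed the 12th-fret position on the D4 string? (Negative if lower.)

10 semitones

G#5 at fret 4 → C6 (MIDI 84); D4 at fret 12 → D5 (MIDI 74).
84 − 74 = 10, so the two pitches are 10 semitones apart.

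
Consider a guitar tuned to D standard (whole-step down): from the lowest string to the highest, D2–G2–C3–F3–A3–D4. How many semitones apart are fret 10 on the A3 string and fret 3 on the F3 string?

11 semitones

A3 at fret 10 → G4 (MIDI 67); F3 at fret 3 → G♯3 (MIDI 56).
67 − 56 = 11, so the two pitches are 11 semitones apart, with G4 the higher.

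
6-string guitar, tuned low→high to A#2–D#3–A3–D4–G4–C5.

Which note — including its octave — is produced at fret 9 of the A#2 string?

G3

Each fret is one semitone, so A#2 + 9 = G3.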